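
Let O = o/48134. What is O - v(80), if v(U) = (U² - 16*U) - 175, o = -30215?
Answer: -238052845/48134 ≈ -4945.6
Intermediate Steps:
v(U) = -175 + U² - 16*U
O = -30215/48134 ≈ -0.62773
O - v(80) = -30215/48134 - (-175 + 80² - 16*80) = -30215/48134 - (-175 + 6400 - 1280) = -30215/48134 - 1*4945 = -30215/48134 - 4945 = -238052845/48134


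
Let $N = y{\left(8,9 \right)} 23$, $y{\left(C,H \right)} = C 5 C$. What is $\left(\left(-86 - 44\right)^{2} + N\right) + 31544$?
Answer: $55804$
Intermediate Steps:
$y{\left(C,H \right)} = 5 C^{2}$ ($y{\left(C,H \right)} = 5 C C = 5 C^{2}$)
$N = 7360$ ($N = 5 \cdot 8^{2} \cdot 23 = 5 \cdot 64 \cdot 23 = 320 \cdot 23 = 7360$)
$\left(\left(-86 - 44\right)^{2} + N\right) + 31544 = \left(\left(-86 - 44\right)^{2} + 7360\right) + 31544 = \left(\left(-130\right)^{2} + 7360\right) + 31544 = \left(16900 + 7360\right) + 31544 = 24260 + 31544 = 55804$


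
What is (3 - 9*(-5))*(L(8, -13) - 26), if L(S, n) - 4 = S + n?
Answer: -1296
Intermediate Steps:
L(S, n) = 4 + S + n (L(S, n) = 4 + (S + n) = 4 + S + n)
(3 - 9*(-5))*(L(8, -13) - 26) = (3 - 9*(-5))*((4 + 8 - 13) - 26) = (3 + 45)*(-1 - 26) = 48*(-27) = -1296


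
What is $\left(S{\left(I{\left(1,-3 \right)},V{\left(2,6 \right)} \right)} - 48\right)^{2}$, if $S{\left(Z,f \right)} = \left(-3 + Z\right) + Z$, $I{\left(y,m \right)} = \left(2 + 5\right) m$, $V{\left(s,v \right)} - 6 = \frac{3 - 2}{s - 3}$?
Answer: $8649$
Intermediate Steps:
$V{\left(s,v \right)} = 6 + \frac{1}{-3 + s}$ ($V{\left(s,v \right)} = 6 + \frac{3 - 2}{s - 3} = 6 + 1 \frac{1}{-3 + s} = 6 + \frac{1}{-3 + s}$)
$I{\left(y,m \right)} = 7 m$
$S{\left(Z,f \right)} = -3 + 2 Z$
$\left(S{\left(I{\left(1,-3 \right)},V{\left(2,6 \right)} \right)} - 48\right)^{2} = \left(\left(-3 + 2 \cdot 7 \left(-3\right)\right) - 48\right)^{2} = \left(\left(-3 + 2 \left(-21\right)\right) - 48\right)^{2} = \left(\left(-3 - 42\right) - 48\right)^{2} = \left(-45 - 48\right)^{2} = \left(-93\right)^{2} = 8649$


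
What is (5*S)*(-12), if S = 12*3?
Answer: -2160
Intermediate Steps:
S = 36
(5*S)*(-12) = (5*36)*(-12) = 180*(-12) = -2160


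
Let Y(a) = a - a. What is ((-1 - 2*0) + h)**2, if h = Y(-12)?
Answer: 1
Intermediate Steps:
Y(a) = 0
h = 0
((-1 - 2*0) + h)**2 = ((-1 - 2*0) + 0)**2 = ((-1 + 0) + 0)**2 = (-1 + 0)**2 = (-1)**2 = 1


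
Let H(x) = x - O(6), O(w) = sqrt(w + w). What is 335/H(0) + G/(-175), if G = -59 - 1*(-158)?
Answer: -99/175 - 335*sqrt(3)/6 ≈ -97.272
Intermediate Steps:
O(w) = sqrt(2)*sqrt(w) (O(w) = sqrt(2*w) = sqrt(2)*sqrt(w))
H(x) = x - 2*sqrt(3) (H(x) = x - sqrt(2)*sqrt(6) = x - 2*sqrt(3))
G = 99 (G = -59 + 158 = 99)
335/H(0) + G/(-175) = 335/(0 - 2*sqrt(3)) + 99/(-175) = 335/((-2*sqrt(3))) + 99*(-1/175) = 335*(-sqrt(3)/6) - 99/175 = -335*sqrt(3)/6 - 99/175 = -99/175 - 335*sqrt(3)/6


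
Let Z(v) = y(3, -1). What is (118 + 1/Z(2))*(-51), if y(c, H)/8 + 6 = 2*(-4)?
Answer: -673965/112 ≈ -6017.5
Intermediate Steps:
y(c, H) = -112 (y(c, H) = -48 + 8*(2*(-4)) = -48 + 8*(-8) = -48 - 64 = -112)
Z(v) = -112
(118 + 1/Z(2))*(-51) = (118 + 1/(-112))*(-51) = (118 - 1/112)*(-51) = (13215/112)*(-51) = -673965/112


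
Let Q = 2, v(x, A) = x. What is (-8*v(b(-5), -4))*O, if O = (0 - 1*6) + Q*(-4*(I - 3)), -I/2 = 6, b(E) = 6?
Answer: -5472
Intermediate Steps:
I = -12 (I = -2*6 = -12)
O = 114 (O = (0 - 1*6) + 2*(-4*(-12 - 3)) = (0 - 6) + 2*(-4*(-15)) = -6 + 2*60 = -6 + 120 = 114)
(-8*v(b(-5), -4))*O = -8*6*114 = -48*114 = -5472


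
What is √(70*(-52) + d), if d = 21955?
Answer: 3*√2035 ≈ 135.33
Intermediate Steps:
√(70*(-52) + d) = √(70*(-52) + 21955) = √(-3640 + 21955) = √18315 = 3*√2035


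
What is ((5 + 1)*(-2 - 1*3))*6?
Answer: -180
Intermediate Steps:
((5 + 1)*(-2 - 1*3))*6 = (6*(-2 - 3))*6 = (6*(-5))*6 = -30*6 = -180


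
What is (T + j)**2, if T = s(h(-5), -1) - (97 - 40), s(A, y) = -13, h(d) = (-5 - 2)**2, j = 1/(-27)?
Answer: 3575881/729 ≈ 4905.2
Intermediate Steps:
j = -1/27 ≈ -0.037037
h(d) = 49 (h(d) = (-7)**2 = 49)
T = -70 (T = -13 - (97 - 40) = -13 - 1*57 = -13 - 57 = -70)
(T + j)**2 = (-70 - 1/27)**2 = (-1891/27)**2 = 3575881/729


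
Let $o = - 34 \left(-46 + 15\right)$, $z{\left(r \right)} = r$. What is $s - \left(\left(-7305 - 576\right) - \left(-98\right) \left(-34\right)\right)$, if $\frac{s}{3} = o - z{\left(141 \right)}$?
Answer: $13952$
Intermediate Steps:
$o = 1054$ ($o = \left(-34\right) \left(-31\right) = 1054$)
$s = 2739$ ($s = 3 \left(1054 - 141\right) = 3 \cdot 913 = 2739$)
$s - \left(\left(-7305 - 576\right) - \left(-98\right) \left(-34\right)\right) = 2739 - \left(\left(-7305 - 576\right) - \left(-98\right) \left(-34\right)\right) = 2739 - \left(-7881 - 3332\right) = 2739 - -11213 = 2739 + 11213 = 13952$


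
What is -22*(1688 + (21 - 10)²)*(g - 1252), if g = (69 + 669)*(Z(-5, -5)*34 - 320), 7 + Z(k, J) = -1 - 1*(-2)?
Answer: 15440191272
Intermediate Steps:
Z(k, J) = -6 (Z(k, J) = -7 + (-1 - 1*(-2)) = -7 + (-1 + 2) = -7 + 1 = -6)
g = -386712 (g = (69 + 669)*(-6*34 - 320) = 738*(-204 - 320) = 738*(-524) = -386712)
-22*(1688 + (21 - 10)²)*(g - 1252) = -22*(1688 + (21 - 10)²)*(-386712 - 1252) = -22*(1688 + 11²)*(-387964) = -22*(1688 + 121)*(-387964) = -39798*(-387964) = -22*(-701826876) = 15440191272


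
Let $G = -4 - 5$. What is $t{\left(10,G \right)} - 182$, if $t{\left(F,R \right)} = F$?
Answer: $-172$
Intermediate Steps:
$G = -9$
$t{\left(10,G \right)} - 182 = 10 - 182 = -172$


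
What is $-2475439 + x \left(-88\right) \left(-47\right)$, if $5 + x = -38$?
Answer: $-2653287$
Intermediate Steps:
$x = -43$ ($x = -5 - 38 = -43$)
$-2475439 + x \left(-88\right) \left(-47\right) = -2475439 + \left(-43\right) \left(-88\right) \left(-47\right) = -2475439 + 3784 \left(-47\right) = -2475439 - 177848 = -2653287$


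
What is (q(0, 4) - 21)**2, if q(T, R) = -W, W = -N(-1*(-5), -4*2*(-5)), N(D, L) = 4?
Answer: 289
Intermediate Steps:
W = -4 (W = -1*4 = -4)
q(T, R) = 4 (q(T, R) = -1*(-4) = 4)
(q(0, 4) - 21)**2 = (4 - 21)**2 = (-17)**2 = 289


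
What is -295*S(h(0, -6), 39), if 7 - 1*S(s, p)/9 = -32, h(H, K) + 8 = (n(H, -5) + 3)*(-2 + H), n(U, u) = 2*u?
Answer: -103545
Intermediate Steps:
h(H, K) = 6 - 7*H (h(H, K) = -8 + (2*(-5) + 3)*(-2 + H) = -8 + (-10 + 3)*(-2 + H) = -8 - 7*(-2 + H) = -8 + (14 - 7*H) = 6 - 7*H)
S(s, p) = 351 (S(s, p) = 63 - 9*(-32) = 63 + 288 = 351)
-295*S(h(0, -6), 39) = -295*351 = -103545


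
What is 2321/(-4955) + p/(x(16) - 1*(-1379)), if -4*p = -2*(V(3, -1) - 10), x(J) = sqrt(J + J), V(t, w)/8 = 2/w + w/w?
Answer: -4475130994/9422472595 + 36*sqrt(2)/1901609 ≈ -0.47492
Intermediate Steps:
V(t, w) = 8 + 16/w (V(t, w) = 8*(2/w + w/w) = 8*(2/w + 1) = 8*(1 + 2/w) = 8 + 16/w)
x(J) = sqrt(2)*sqrt(J) (x(J) = sqrt(2*J) = sqrt(2)*sqrt(J))
p = -9 (p = -(-1)*((8 + 16/(-1)) - 10)/2 = -(-1)*((8 + 16*(-1)) - 10)/2 = -(-1)*((8 - 16) - 10)/2 = -(-1)*(-8 - 10)/2 = -(-1)*(-18)/2 = -1/4*36 = -9)
2321/(-4955) + p/(x(16) - 1*(-1379)) = 2321/(-4955) - 9/(sqrt(2)*sqrt(16) - 1*(-1379)) = 2321*(-1/4955) - 9/(sqrt(2)*4 + 1379) = -2321/4955 - 9/(4*sqrt(2) + 1379) = -2321/4955 - 9/(1379 + 4*sqrt(2))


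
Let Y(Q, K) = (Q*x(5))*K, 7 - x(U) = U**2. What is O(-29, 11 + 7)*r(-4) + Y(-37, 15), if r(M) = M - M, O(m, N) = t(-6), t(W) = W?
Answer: 9990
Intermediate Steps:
x(U) = 7 - U**2
O(m, N) = -6
r(M) = 0
Y(Q, K) = -18*K*Q (Y(Q, K) = (Q*(7 - 1*5**2))*K = (Q*(7 - 1*25))*K = (Q*(7 - 25))*K = (Q*(-18))*K = (-18*Q)*K = -18*K*Q)
O(-29, 11 + 7)*r(-4) + Y(-37, 15) = -6*0 - 18*15*(-37) = 0 + 9990 = 9990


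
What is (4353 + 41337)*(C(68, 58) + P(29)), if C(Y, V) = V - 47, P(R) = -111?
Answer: -4569000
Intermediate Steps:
C(Y, V) = -47 + V
(4353 + 41337)*(C(68, 58) + P(29)) = (4353 + 41337)*((-47 + 58) - 111) = 45690*(11 - 111) = 45690*(-100) = -4569000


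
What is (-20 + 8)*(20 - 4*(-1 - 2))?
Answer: -384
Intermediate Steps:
(-20 + 8)*(20 - 4*(-1 - 2)) = -12*(20 - 4*(-3)) = -12*(20 + 12) = -12*32 = -384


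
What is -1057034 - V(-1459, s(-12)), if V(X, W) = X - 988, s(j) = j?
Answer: -1054587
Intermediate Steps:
V(X, W) = -988 + X
-1057034 - V(-1459, s(-12)) = -1057034 - (-988 - 1459) = -1057034 - 1*(-2447) = -1057034 + 2447 = -1054587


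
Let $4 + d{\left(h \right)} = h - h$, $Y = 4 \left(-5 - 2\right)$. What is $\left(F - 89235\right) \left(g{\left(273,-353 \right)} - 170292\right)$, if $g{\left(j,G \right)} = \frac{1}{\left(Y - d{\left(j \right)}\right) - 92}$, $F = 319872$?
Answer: $- \frac{157102551969}{4} \approx -3.9276 \cdot 10^{10}$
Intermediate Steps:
$Y = -28$ ($Y = 4 \left(-7\right) = -28$)
$d{\left(h \right)} = -4$ ($d{\left(h \right)} = -4 + \left(h - h\right) = -4 + 0 = -4$)
$g{\left(j,G \right)} = - \frac{1}{116}$ ($g{\left(j,G \right)} = \frac{1}{\left(-28 - -4\right) - 92} = \frac{1}{\left(-28 + 4\right) - 92} = \frac{1}{-24 - 92} = \frac{1}{-116} = - \frac{1}{116}$)
$\left(F - 89235\right) \left(g{\left(273,-353 \right)} - 170292\right) = \left(319872 - 89235\right) \left(- \frac{1}{116} - 170292\right) = 230637 \left(- \frac{19753873}{116}\right) = - \frac{157102551969}{4}$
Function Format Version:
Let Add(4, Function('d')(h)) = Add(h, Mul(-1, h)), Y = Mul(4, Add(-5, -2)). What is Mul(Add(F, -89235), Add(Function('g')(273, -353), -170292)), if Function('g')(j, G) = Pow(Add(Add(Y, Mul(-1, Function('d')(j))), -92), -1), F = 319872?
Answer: Rational(-157102551969, 4) ≈ -3.9276e+10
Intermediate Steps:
Y = -28 (Y = Mul(4, -7) = -28)
Function('d')(h) = -4 (Function('d')(h) = Add(-4, Add(h, Mul(-1, h))) = Add(-4, 0) = -4)
Function('g')(j, G) = Rational(-1, 116) (Function('g')(j, G) = Pow(Add(Add(-28, Mul(-1, -4)), -92), -1) = Pow(Add(Add(-28, 4), -92), -1) = Pow(Add(-24, -92), -1) = Pow(-116, -1) = Rational(-1, 116))
Mul(Add(F, -89235), Add(Function('g')(273, -353), -170292)) = Mul(Add(319872, -89235), Add(Rational(-1, 116), -170292)) = Mul(230637, Rational(-19753873, 116)) = Rational(-157102551969, 4)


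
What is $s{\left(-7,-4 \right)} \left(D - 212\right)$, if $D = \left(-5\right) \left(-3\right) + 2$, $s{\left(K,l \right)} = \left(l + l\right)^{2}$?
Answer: $-12480$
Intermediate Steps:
$s{\left(K,l \right)} = 4 l^{2}$ ($s{\left(K,l \right)} = \left(2 l\right)^{2} = 4 l^{2}$)
$D = 17$ ($D = 15 + 2 = 17$)
$s{\left(-7,-4 \right)} \left(D - 212\right) = 4 \left(-4\right)^{2} \left(17 - 212\right) = 4 \cdot 16 \left(-195\right) = 64 \left(-195\right) = -12480$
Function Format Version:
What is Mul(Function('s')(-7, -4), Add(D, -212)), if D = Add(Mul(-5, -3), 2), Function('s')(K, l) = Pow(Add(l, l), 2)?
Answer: -12480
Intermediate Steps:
Function('s')(K, l) = Mul(4, Pow(l, 2)) (Function('s')(K, l) = Pow(Mul(2, l), 2) = Mul(4, Pow(l, 2)))
D = 17 (D = Add(15, 2) = 17)
Mul(Function('s')(-7, -4), Add(D, -212)) = Mul(Mul(4, Pow(-4, 2)), Add(17, -212)) = Mul(Mul(4, 16), -195) = Mul(64, -195) = -12480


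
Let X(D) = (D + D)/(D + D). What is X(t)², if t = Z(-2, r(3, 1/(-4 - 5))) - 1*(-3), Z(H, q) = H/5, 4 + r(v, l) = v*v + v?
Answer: 1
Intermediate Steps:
r(v, l) = -4 + v + v² (r(v, l) = -4 + (v*v + v) = -4 + (v² + v) = -4 + (v + v²) = -4 + v + v²)
Z(H, q) = H/5 (Z(H, q) = H*(⅕) = H/5)
t = 13/5 (t = (⅕)*(-2) - 1*(-3) = -⅖ + 3 = 13/5 ≈ 2.6000)
X(D) = 1 (X(D) = (2*D)/((2*D)) = (2*D)*(1/(2*D)) = 1)
X(t)² = 1² = 1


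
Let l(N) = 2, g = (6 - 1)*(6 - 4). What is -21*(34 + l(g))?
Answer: -756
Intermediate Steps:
g = 10 (g = 5*2 = 10)
-21*(34 + l(g)) = -21*(34 + 2) = -21*36 = -756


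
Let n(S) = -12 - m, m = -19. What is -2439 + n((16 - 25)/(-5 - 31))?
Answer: -2432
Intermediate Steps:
n(S) = 7 (n(S) = -12 - 1*(-19) = -12 + 19 = 7)
-2439 + n((16 - 25)/(-5 - 31)) = -2439 + 7 = -2432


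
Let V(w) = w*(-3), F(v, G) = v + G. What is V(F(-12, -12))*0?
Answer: 0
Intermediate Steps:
F(v, G) = G + v
V(w) = -3*w
V(F(-12, -12))*0 = -3*(-12 - 12)*0 = -3*(-24)*0 = 72*0 = 0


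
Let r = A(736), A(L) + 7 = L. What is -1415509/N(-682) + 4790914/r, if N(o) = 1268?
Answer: 5042972891/924372 ≈ 5455.6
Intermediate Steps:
A(L) = -7 + L
r = 729 (r = -7 + 736 = 729)
-1415509/N(-682) + 4790914/r = -1415509/1268 + 4790914/729 = 5042972891/924372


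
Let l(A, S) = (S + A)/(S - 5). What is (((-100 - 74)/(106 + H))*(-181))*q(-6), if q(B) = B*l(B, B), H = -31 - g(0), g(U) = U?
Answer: -755856/275 ≈ -2748.6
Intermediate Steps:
l(A, S) = (A + S)/(-5 + S)
H = -31 (H = -31 - 1*0 = -31 + 0 = -31)
q(B) = 2*B²/(-5 + B) (q(B) = B*((B + B)/(-5 + B)) = B*((2*B)/(-5 + B)) = B*(2*B/(-5 + B)) = 2*B²/(-5 + B))
(((-100 - 74)/(106 + H))*(-181))*q(-6) = (((-100 - 74)/(106 - 31))*(-181))*(2*(-6)²/(-5 - 6)) = (-174/75*(-181))*(2*36/(-11)) = (-174*1/75*(-181))*(2*36*(-1/11)) = -58/25*(-181)*(-72/11) = (10498/25)*(-72/11) = -755856/275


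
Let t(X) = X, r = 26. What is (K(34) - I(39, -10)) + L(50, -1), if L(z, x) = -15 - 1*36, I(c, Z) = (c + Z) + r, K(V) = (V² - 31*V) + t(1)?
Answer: -3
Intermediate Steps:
K(V) = 1 + V² - 31*V (K(V) = (V² - 31*V) + 1 = 1 + V² - 31*V)
I(c, Z) = 26 + Z + c (I(c, Z) = (c + Z) + 26 = (Z + c) + 26 = 26 + Z + c)
L(z, x) = -51 (L(z, x) = -15 - 36 = -51)
(K(34) - I(39, -10)) + L(50, -1) = ((1 + 34² - 31*34) - (26 - 10 + 39)) - 51 = ((1 + 1156 - 1054) - 1*55) - 51 = (103 - 55) - 51 = 48 - 51 = -3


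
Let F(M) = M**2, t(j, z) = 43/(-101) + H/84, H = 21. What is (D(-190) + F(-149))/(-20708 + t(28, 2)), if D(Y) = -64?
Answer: -2981116/2788701 ≈ -1.0690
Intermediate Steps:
t(j, z) = -71/404 (t(j, z) = 43/(-101) + 21/84 = 43*(-1/101) + 21*(1/84) = -43/101 + 1/4 = -71/404)
(D(-190) + F(-149))/(-20708 + t(28, 2)) = (-64 + (-149)**2)/(-20708 - 71/404) = (-64 + 22201)/(-8366103/404) = 22137*(-404/8366103) = -2981116/2788701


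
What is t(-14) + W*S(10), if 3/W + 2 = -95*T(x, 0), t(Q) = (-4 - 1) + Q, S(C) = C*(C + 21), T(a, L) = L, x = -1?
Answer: -484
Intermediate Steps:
S(C) = C*(21 + C)
t(Q) = -5 + Q
W = -3/2 (W = 3/(-2 - 95*0) = 3/(-2 + 0) = 3/(-2) = 3*(-1/2) = -3/2 ≈ -1.5000)
t(-14) + W*S(10) = (-5 - 14) - 15*(21 + 10) = -19 - 15*31 = -19 - 3/2*310 = -19 - 465 = -484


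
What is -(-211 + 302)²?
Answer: -8281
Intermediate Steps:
-(-211 + 302)² = -1*91² = -1*8281 = -8281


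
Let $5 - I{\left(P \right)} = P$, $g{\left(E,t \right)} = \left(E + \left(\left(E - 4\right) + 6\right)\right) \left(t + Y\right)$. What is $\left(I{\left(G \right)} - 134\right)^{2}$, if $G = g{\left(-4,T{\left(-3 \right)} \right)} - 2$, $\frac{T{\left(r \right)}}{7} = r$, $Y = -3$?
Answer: $73441$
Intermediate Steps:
$T{\left(r \right)} = 7 r$
$g{\left(E,t \right)} = \left(-3 + t\right) \left(2 + 2 E\right)$ ($g{\left(E,t \right)} = \left(E + \left(\left(E - 4\right) + 6\right)\right) \left(t - 3\right) = \left(E + \left(\left(-4 + E\right) + 6\right)\right) \left(-3 + t\right) = \left(E + \left(2 + E\right)\right) \left(-3 + t\right) = \left(2 + 2 E\right) \left(-3 + t\right) = \left(-3 + t\right) \left(2 + 2 E\right)$)
$G = 142$ ($G = \left(-6 - -24 + 2 \cdot 7 \left(-3\right) + 2 \left(-4\right) 7 \left(-3\right)\right) - 2 = \left(-6 + 24 + 2 \left(-21\right) + 2 \left(-4\right) \left(-21\right)\right) - 2 = \left(-6 + 24 - 42 + 168\right) - 2 = 144 - 2 = 142$)
$I{\left(P \right)} = 5 - P$
$\left(I{\left(G \right)} - 134\right)^{2} = \left(\left(5 - 142\right) - 134\right)^{2} = \left(-137 - 134\right)^{2} = \left(-271\right)^{2} = 73441$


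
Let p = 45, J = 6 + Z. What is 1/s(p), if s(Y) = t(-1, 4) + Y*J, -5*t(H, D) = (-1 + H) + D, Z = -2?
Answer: 5/898 ≈ 0.0055679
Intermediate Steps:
J = 4 (J = 6 - 2 = 4)
t(H, D) = ⅕ - D/5 - H/5 (t(H, D) = -((-1 + H) + D)/5 = -(-1 + D + H)/5 = ⅕ - D/5 - H/5)
s(Y) = -⅖ + 4*Y (s(Y) = (⅕ - ⅕*4 - ⅕*(-1)) + Y*4 = (⅕ - ⅘ + ⅕) + 4*Y = -⅖ + 4*Y)
1/s(p) = 1/(-⅖ + 4*45) = 1/(-⅖ + 180) = 1/(898/5) = 5/898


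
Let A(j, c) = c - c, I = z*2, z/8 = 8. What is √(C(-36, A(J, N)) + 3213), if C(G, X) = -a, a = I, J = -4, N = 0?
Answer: √3085 ≈ 55.543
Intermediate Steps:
z = 64 (z = 8*8 = 64)
I = 128 (I = 64*2 = 128)
a = 128
A(j, c) = 0
C(G, X) = -128 (C(G, X) = -1*128 = -128)
√(C(-36, A(J, N)) + 3213) = √(-128 + 3213) = √3085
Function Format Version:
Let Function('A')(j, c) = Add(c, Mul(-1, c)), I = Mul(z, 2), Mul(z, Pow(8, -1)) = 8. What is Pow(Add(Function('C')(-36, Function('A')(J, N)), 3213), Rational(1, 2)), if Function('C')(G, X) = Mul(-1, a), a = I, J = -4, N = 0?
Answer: Pow(3085, Rational(1, 2)) ≈ 55.543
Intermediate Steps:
z = 64 (z = Mul(8, 8) = 64)
I = 128 (I = Mul(64, 2) = 128)
a = 128
Function('A')(j, c) = 0
Function('C')(G, X) = -128 (Function('C')(G, X) = Mul(-1, 128) = -128)
Pow(Add(Function('C')(-36, Function('A')(J, N)), 3213), Rational(1, 2)) = Pow(Add(-128, 3213), Rational(1, 2)) = Pow(3085, Rational(1, 2))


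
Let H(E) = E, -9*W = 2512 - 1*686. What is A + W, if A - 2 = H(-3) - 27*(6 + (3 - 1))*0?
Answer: -1835/9 ≈ -203.89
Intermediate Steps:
W = -1826/9 (W = -(2512 - 1*686)/9 = -(2512 - 686)/9 = -⅑*1826 = -1826/9 ≈ -202.89)
A = -1 (A = 2 + (-3 - 27*(6 + (3 - 1))*0) = 2 + (-3 - 27*(6 + 2)*0) = 2 + (-3 - 216*0) = 2 + (-3 - 27*0) = 2 + (-3 + 0) = 2 - 3 = -1)
A + W = -1 - 1826/9 = -1835/9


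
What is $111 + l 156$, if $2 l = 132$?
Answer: $10407$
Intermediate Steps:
$l = 66$ ($l = \frac{1}{2} \cdot 132 = 66$)
$111 + l 156 = 111 + 66 \cdot 156 = 111 + 10296 = 10407$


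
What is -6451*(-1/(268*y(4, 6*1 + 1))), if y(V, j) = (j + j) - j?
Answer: 6451/1876 ≈ 3.4387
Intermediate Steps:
y(V, j) = j (y(V, j) = 2*j - j = j)
-6451*(-1/(268*y(4, 6*1 + 1))) = -6451*(-1/(268*(6*1 + 1))) = -6451*(-1/(268*(6 + 1))) = -6451/((-268*7)) = -6451/(-1876) = -6451*(-1/1876) = 6451/1876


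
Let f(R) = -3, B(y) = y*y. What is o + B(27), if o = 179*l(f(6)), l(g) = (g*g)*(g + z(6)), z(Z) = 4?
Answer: 2340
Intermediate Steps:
B(y) = y²
l(g) = g²*(4 + g) (l(g) = (g*g)*(g + 4) = g²*(4 + g))
o = 1611 (o = 179*((-3)²*(4 - 3)) = 179*(9*1) = 179*9 = 1611)
o + B(27) = 1611 + 27² = 1611 + 729 = 2340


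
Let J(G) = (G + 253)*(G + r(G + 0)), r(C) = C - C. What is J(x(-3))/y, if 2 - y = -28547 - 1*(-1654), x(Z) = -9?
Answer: -732/8965 ≈ -0.081651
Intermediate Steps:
r(C) = 0
J(G) = G*(253 + G) (J(G) = (G + 253)*(G + 0) = (253 + G)*G = G*(253 + G))
y = 26895 (y = 2 - (-28547 - 1*(-1654)) = 2 - (-28547 + 1654) = 2 - 1*(-26893) = 2 + 26893 = 26895)
J(x(-3))/y = -9*(253 - 9)/26895 = -9*244*(1/26895) = -2196*1/26895 = -732/8965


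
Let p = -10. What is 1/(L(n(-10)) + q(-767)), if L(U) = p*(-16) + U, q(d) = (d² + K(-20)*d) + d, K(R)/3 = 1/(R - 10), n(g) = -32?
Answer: 10/5877267 ≈ 1.7015e-6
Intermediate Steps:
K(R) = 3/(-10 + R) (K(R) = 3/(R - 10) = 3/(-10 + R))
q(d) = d² + 9*d/10 (q(d) = (d² + (3/(-10 - 20))*d) + d = (d² + (3/(-30))*d) + d = (d² + (3*(-1/30))*d) + d = (d² - d/10) + d = d² + 9*d/10)
L(U) = 160 + U (L(U) = -10*(-16) + U = 160 + U)
1/(L(n(-10)) + q(-767)) = 1/((160 - 32) + (⅒)*(-767)*(9 + 10*(-767))) = 1/(128 + (⅒)*(-767)*(9 - 7670)) = 1/(128 + (⅒)*(-767)*(-7661)) = 1/(128 + 5875987/10) = 1/(5877267/10) = 10/5877267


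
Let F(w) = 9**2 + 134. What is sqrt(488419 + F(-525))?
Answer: sqrt(488634) ≈ 699.02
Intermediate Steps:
F(w) = 215 (F(w) = 81 + 134 = 215)
sqrt(488419 + F(-525)) = sqrt(488419 + 215) = sqrt(488634)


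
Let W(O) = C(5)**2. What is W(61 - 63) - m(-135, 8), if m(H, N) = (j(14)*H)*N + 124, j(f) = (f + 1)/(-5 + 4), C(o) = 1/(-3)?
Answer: -146915/9 ≈ -16324.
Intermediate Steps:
C(o) = -1/3
j(f) = -1 - f (j(f) = (1 + f)/(-1) = (1 + f)*(-1) = -1 - f)
m(H, N) = 124 - 15*H*N (m(H, N) = ((-1 - 1*14)*H)*N + 124 = ((-1 - 14)*H)*N + 124 = (-15*H)*N + 124 = -15*H*N + 124 = 124 - 15*H*N)
W(O) = 1/9 (W(O) = (-1/3)**2 = 1/9)
W(61 - 63) - m(-135, 8) = 1/9 - (124 - 15*(-135)*8) = 1/9 - (124 + 16200) = 1/9 - 1*16324 = 1/9 - 16324 = -146915/9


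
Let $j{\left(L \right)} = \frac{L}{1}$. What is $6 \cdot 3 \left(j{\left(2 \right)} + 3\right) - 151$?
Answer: $-61$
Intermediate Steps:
$j{\left(L \right)} = L$ ($j{\left(L \right)} = L 1 = L$)
$6 \cdot 3 \left(j{\left(2 \right)} + 3\right) - 151 = 6 \cdot 3 \left(2 + 3\right) - 151 = 6 \cdot 3 \cdot 5 - 151 = 6 \cdot 15 - 151 = 90 - 151 = -61$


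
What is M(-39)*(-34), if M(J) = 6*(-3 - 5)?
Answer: 1632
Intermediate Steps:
M(J) = -48 (M(J) = 6*(-8) = -48)
M(-39)*(-34) = -48*(-34) = 1632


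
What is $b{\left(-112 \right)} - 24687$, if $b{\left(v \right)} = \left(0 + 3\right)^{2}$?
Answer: $-24678$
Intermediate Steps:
$b{\left(v \right)} = 9$ ($b{\left(v \right)} = 3^{2} = 9$)
$b{\left(-112 \right)} - 24687 = 9 - 24687 = -24678$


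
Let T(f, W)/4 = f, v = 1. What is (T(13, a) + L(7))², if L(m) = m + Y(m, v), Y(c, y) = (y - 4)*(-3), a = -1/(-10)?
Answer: 4624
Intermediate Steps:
a = ⅒ (a = -1*(-⅒) = ⅒ ≈ 0.10000)
Y(c, y) = 12 - 3*y (Y(c, y) = (-4 + y)*(-3) = 12 - 3*y)
T(f, W) = 4*f
L(m) = 9 + m (L(m) = m + (12 - 3*1) = m + (12 - 3) = m + 9 = 9 + m)
(T(13, a) + L(7))² = (4*13 + (9 + 7))² = (52 + 16)² = 68² = 4624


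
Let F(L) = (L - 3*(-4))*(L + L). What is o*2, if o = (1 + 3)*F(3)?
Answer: 720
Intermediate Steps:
F(L) = 2*L*(12 + L) (F(L) = (L + 12)*(2*L) = (12 + L)*(2*L) = 2*L*(12 + L))
o = 360 (o = (1 + 3)*(2*3*(12 + 3)) = 4*(2*3*15) = 4*90 = 360)
o*2 = 360*2 = 720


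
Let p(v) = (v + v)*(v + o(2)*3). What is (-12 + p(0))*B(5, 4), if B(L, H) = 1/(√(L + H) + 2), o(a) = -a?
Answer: -12/5 ≈ -2.4000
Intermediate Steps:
B(L, H) = 1/(2 + √(H + L)) (B(L, H) = 1/(√(H + L) + 2) = 1/(2 + √(H + L)))
p(v) = 2*v*(-6 + v) (p(v) = (v + v)*(v - 1*2*3) = (2*v)*(v - 2*3) = (2*v)*(v - 6) = (2*v)*(-6 + v) = 2*v*(-6 + v))
(-12 + p(0))*B(5, 4) = (-12 + 2*0*(-6 + 0))/(2 + √(4 + 5)) = (-12 + 2*0*(-6))/(2 + √9) = (-12 + 0)/(2 + 3) = -12/5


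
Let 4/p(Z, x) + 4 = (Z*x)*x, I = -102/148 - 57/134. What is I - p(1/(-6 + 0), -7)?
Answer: -142203/180967 ≈ -0.78580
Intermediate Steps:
I = -2763/2479 (I = -102*1/148 - 57*1/134 = -51/74 - 57/134 = -2763/2479 ≈ -1.1146)
p(Z, x) = 4/(-4 + Z*x²) (p(Z, x) = 4/(-4 + (Z*x)*x) = 4/(-4 + Z*x²))
I - p(1/(-6 + 0), -7) = -2763/2479 - 4/(-4 + (-7)²/(-6 + 0)) = -2763/2479 - 4/(-4 + 49/(-6)) = -2763/2479 - 4/(-4 - ⅙*49) = -2763/2479 - 4/(-4 - 49/6) = -2763/2479 - 4/(-73/6) = -2763/2479 - 4*(-6)/73 = -2763/2479 - 1*(-24/73) = -2763/2479 + 24/73 = -142203/180967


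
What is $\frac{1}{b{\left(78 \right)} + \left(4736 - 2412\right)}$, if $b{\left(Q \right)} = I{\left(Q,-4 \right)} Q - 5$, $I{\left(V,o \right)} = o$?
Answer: $\frac{1}{2007} \approx 0.00049826$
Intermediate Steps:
$b{\left(Q \right)} = -5 - 4 Q$ ($b{\left(Q \right)} = - 4 Q - 5 = -5 - 4 Q$)
$\frac{1}{b{\left(78 \right)} + \left(4736 - 2412\right)} = \frac{1}{\left(-5 - 312\right) + \left(4736 - 2412\right)} = \frac{1}{-317 + 2324} = \frac{1}{2007}$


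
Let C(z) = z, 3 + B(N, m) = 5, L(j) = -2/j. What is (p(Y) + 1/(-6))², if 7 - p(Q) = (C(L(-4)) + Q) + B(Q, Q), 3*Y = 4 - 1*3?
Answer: 16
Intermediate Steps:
B(N, m) = 2 (B(N, m) = -3 + 5 = 2)
Y = ⅓ (Y = (4 - 1*3)/3 = (4 - 3)/3 = (⅓)*1 = ⅓ ≈ 0.33333)
p(Q) = 9/2 - Q (p(Q) = 7 - ((-2/(-4) + Q) + 2) = 7 - ((-2*(-¼) + Q) + 2) = 7 - ((½ + Q) + 2) = 7 - (5/2 + Q) = 7 + (-5/2 - Q) = 9/2 - Q)
(p(Y) + 1/(-6))² = ((9/2 - 1*⅓) + 1/(-6))² = ((9/2 - ⅓) + 1*(-⅙))² = (25/6 - ⅙)² = 4² = 16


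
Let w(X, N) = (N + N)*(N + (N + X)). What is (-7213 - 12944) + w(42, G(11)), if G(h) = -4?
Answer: -20429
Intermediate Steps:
w(X, N) = 2*N*(X + 2*N) (w(X, N) = (2*N)*(X + 2*N) = 2*N*(X + 2*N))
(-7213 - 12944) + w(42, G(11)) = (-7213 - 12944) + 2*(-4)*(42 + 2*(-4)) = -20157 + 2*(-4)*(42 - 8) = -20157 + 2*(-4)*34 = -20157 - 272 = -20429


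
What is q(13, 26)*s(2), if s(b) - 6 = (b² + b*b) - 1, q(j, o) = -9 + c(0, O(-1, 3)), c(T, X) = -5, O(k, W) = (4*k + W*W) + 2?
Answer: -182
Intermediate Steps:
O(k, W) = 2 + W² + 4*k (O(k, W) = (4*k + W²) + 2 = (W² + 4*k) + 2 = 2 + W² + 4*k)
q(j, o) = -14 (q(j, o) = -9 - 5 = -14)
s(b) = 5 + 2*b² (s(b) = 6 + ((b² + b*b) - 1) = 6 + ((b² + b²) - 1) = 6 + (2*b² - 1) = 6 + (-1 + 2*b²) = 5 + 2*b²)
q(13, 26)*s(2) = -14*(5 + 2*2²) = -14*(5 + 2*4) = -14*(5 + 8) = -14*13 = -182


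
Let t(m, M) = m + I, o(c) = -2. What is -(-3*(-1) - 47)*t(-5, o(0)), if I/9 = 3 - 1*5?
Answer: -1012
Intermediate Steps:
I = -18 (I = 9*(3 - 1*5) = 9*(3 - 5) = 9*(-2) = -18)
t(m, M) = -18 + m (t(m, M) = m - 18 = -18 + m)
-(-3*(-1) - 47)*t(-5, o(0)) = -(-3*(-1) - 47)*(-18 - 5) = -(3 - 47)*(-23) = -(-44)*(-23) = -1*1012 = -1012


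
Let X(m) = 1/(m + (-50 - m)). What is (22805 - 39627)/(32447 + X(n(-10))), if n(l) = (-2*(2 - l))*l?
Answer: -841100/1622349 ≈ -0.51845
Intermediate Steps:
n(l) = l*(-4 + 2*l) (n(l) = (-4 + 2*l)*l = l*(-4 + 2*l))
X(m) = -1/50 (X(m) = 1/(-50) = -1/50)
(22805 - 39627)/(32447 + X(n(-10))) = (22805 - 39627)/(32447 - 1/50) = -16822/1622349/50 = -16822*50/1622349 = -841100/1622349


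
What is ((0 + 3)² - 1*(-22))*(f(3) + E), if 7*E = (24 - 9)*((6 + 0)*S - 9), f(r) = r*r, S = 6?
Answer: 14508/7 ≈ 2072.6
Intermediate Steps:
f(r) = r²
E = 405/7 (E = ((24 - 9)*((6 + 0)*6 - 9))/7 = (15*(6*6 - 9))/7 = (15*(36 - 9))/7 = (15*27)/7 = (⅐)*405 = 405/7 ≈ 57.857)
((0 + 3)² - 1*(-22))*(f(3) + E) = ((0 + 3)² - 1*(-22))*(3² + 405/7) = (3² + 22)*(9 + 405/7) = (9 + 22)*(468/7) = 31*(468/7) = 14508/7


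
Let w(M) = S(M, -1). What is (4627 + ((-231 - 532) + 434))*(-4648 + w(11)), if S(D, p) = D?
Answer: -19929826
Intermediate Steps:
w(M) = M
(4627 + ((-231 - 532) + 434))*(-4648 + w(11)) = (4627 + ((-231 - 532) + 434))*(-4648 + 11) = (4627 + (-763 + 434))*(-4637) = (4627 - 329)*(-4637) = 4298*(-4637) = -19929826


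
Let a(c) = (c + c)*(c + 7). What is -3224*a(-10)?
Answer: -193440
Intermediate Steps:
a(c) = 2*c*(7 + c) (a(c) = (2*c)*(7 + c) = 2*c*(7 + c))
-3224*a(-10) = -6448*(-10)*(7 - 10) = -6448*(-10)*(-3) = -3224*60 = -193440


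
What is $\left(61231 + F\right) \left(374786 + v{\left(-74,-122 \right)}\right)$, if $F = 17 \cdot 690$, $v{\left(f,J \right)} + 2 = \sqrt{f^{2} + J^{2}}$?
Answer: $27344615424 + 145922 \sqrt{5090} \approx 2.7355 \cdot 10^{10}$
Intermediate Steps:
$v{\left(f,J \right)} = -2 + \sqrt{J^{2} + f^{2}}$ ($v{\left(f,J \right)} = -2 + \sqrt{f^{2} + J^{2}} = -2 + \sqrt{J^{2} + f^{2}}$)
$F = 11730$
$\left(61231 + F\right) \left(374786 + v{\left(-74,-122 \right)}\right) = \left(61231 + 11730\right) \left(374786 - \left(2 - \sqrt{\left(-122\right)^{2} + \left(-74\right)^{2}}\right)\right) = 72961 \left(374786 - \left(2 - \sqrt{14884 + 5476}\right)\right) = 72961 \left(374786 - \left(2 - \sqrt{20360}\right)\right) = 72961 \left(374786 - \left(2 - 2 \sqrt{5090}\right)\right) = 72961 \left(374784 + 2 \sqrt{5090}\right) = 27344615424 + 145922 \sqrt{5090}$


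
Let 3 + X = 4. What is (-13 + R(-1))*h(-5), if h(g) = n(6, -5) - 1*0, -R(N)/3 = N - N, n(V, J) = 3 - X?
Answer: -26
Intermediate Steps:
X = 1 (X = -3 + 4 = 1)
n(V, J) = 2 (n(V, J) = 3 - 1*1 = 3 - 1 = 2)
R(N) = 0 (R(N) = -3*(N - N) = -3*0 = 0)
h(g) = 2 (h(g) = 2 - 1*0 = 2 + 0 = 2)
(-13 + R(-1))*h(-5) = (-13 + 0)*2 = -13*2 = -26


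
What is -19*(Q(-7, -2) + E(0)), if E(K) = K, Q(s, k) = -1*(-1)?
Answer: -19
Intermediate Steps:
Q(s, k) = 1
-19*(Q(-7, -2) + E(0)) = -19*(1 + 0) = -19*1 = -19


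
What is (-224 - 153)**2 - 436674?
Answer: -294545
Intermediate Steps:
(-224 - 153)**2 - 436674 = (-377)**2 - 436674 = 142129 - 436674 = -294545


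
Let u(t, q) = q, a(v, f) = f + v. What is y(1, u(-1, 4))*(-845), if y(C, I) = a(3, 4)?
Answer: -5915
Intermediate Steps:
y(C, I) = 7 (y(C, I) = 4 + 3 = 7)
y(1, u(-1, 4))*(-845) = 7*(-845) = -5915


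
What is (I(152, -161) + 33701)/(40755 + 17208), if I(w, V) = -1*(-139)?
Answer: 11280/19321 ≈ 0.58382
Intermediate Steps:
I(w, V) = 139
(I(152, -161) + 33701)/(40755 + 17208) = (139 + 33701)/(40755 + 17208) = 33840/57963 = 33840*(1/57963) = 11280/19321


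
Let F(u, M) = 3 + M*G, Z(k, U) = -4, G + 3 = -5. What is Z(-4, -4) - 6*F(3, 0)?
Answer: -22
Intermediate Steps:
G = -8 (G = -3 - 5 = -8)
F(u, M) = 3 - 8*M (F(u, M) = 3 + M*(-8) = 3 - 8*M)
Z(-4, -4) - 6*F(3, 0) = -4 - 6*(3 - 8*0) = -4 - 6*(3 + 0) = -4 - 6*3 = -4 - 18 = -22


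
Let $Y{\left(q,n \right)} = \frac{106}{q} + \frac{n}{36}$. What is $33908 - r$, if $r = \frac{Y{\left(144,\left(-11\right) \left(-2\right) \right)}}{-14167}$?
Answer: $\frac{34586973889}{1020024} \approx 33908.0$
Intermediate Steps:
$Y{\left(q,n \right)} = \frac{106}{q} + \frac{n}{36}$ ($Y{\left(q,n \right)} = \frac{106}{q} + n \frac{1}{36} = \frac{106}{q} + \frac{n}{36}$)
$r = - \frac{97}{1020024}$ ($r = \frac{\frac{106}{144} + \frac{\left(-11\right) \left(-2\right)}{36}}{-14167} = \left(106 \cdot \frac{1}{144} + \frac{1}{36} \cdot 22\right) \left(- \frac{1}{14167}\right) = \left(\frac{53}{72} + \frac{11}{18}\right) \left(- \frac{1}{14167}\right) = \frac{97}{72} \left(- \frac{1}{14167}\right) = - \frac{97}{1020024} \approx -9.5096 \cdot 10^{-5}$)
$33908 - r = 33908 - - \frac{97}{1020024} = 33908 + \frac{97}{1020024} = \frac{34586973889}{1020024}$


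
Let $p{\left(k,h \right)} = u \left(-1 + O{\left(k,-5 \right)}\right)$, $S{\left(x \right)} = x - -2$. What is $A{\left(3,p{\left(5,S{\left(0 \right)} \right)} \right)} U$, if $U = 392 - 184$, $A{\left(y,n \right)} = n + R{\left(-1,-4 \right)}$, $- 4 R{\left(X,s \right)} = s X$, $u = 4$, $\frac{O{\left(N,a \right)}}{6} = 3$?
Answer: $13936$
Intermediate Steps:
$O{\left(N,a \right)} = 18$ ($O{\left(N,a \right)} = 6 \cdot 3 = 18$)
$R{\left(X,s \right)} = - \frac{X s}{4}$ ($R{\left(X,s \right)} = - \frac{s X}{4} = - \frac{X s}{4}$)
$S{\left(x \right)} = 2 + x$ ($S{\left(x \right)} = x + 2 = 2 + x$)
$p{\left(k,h \right)} = 68$ ($p{\left(k,h \right)} = 4 \left(-1 + 18\right) = 4 \cdot 17 = 68$)
$A{\left(y,n \right)} = -1 + n$ ($A{\left(y,n \right)} = n - \left(- \frac{1}{4}\right) \left(-4\right) = n - 1 = -1 + n$)
$U = 208$
$A{\left(3,p{\left(5,S{\left(0 \right)} \right)} \right)} U = \left(-1 + 68\right) 208 = 67 \cdot 208 = 13936$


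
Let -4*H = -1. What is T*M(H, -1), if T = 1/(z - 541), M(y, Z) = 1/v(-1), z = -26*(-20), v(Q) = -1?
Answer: 1/21 ≈ 0.047619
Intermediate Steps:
H = ¼ (H = -¼*(-1) = ¼ ≈ 0.25000)
z = 520
M(y, Z) = -1 (M(y, Z) = 1/(-1) = -1)
T = -1/21 (T = 1/(520 - 541) = 1/(-21) = -1/21 ≈ -0.047619)
T*M(H, -1) = -1/21*(-1) = 1/21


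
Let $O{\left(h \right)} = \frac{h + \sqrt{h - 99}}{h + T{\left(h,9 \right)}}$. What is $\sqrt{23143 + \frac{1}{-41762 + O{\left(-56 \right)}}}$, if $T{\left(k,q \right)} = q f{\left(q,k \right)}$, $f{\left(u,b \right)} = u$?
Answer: $\sqrt{\frac{24163745133 - 23143 i \sqrt{155}}{1044106 - i \sqrt{155}}} \approx 152.13 - 9.0 \cdot 10^{-13} i$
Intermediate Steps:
$T{\left(k,q \right)} = q^{2}$ ($T{\left(k,q \right)} = q q = q^{2}$)
$O{\left(h \right)} = \frac{h + \sqrt{-99 + h}}{81 + h}$ ($O{\left(h \right)} = \frac{h + \sqrt{h - 99}}{h + 9^{2}} = \frac{h + \sqrt{-99 + h}}{h + 81} = \frac{h + \sqrt{-99 + h}}{81 + h}$)
$\sqrt{23143 + \frac{1}{-41762 + O{\left(-56 \right)}}} = \sqrt{23143 + \frac{1}{-41762 + \frac{-56 + \sqrt{-99 - 56}}{81 - 56}}} = \sqrt{23143 + \frac{1}{-41762 + \frac{-56 + \sqrt{-155}}{25}}} = \sqrt{23143 + \frac{1}{-41762 + \frac{-56 + i \sqrt{155}}{25}}} = \sqrt{23143 + \frac{1}{-41762 - \left(\frac{56}{25} - \frac{i \sqrt{155}}{25}\right)}} = \sqrt{23143 + \frac{1}{- \frac{1044106}{25} + \frac{i \sqrt{155}}{25}}}$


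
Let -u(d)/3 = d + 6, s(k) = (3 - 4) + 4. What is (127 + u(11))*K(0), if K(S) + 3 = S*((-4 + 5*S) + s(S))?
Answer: -228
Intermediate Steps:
s(k) = 3 (s(k) = -1 + 4 = 3)
K(S) = -3 + S*(-1 + 5*S) (K(S) = -3 + S*((-4 + 5*S) + 3) = -3 + S*(-1 + 5*S))
u(d) = -18 - 3*d (u(d) = -3*(d + 6) = -3*(6 + d) = -18 - 3*d)
(127 + u(11))*K(0) = (127 + (-18 - 3*11))*(-3 - 1*0 + 5*0**2) = (127 + (-18 - 33))*(-3 + 0 + 5*0) = (127 - 51)*(-3 + 0 + 0) = 76*(-3) = -228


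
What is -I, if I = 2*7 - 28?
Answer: 14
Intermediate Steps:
I = -14 (I = 14 - 28 = -14)
-I = -1*(-14) = 14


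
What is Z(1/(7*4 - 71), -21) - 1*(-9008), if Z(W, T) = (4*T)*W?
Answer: 387428/43 ≈ 9010.0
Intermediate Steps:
Z(W, T) = 4*T*W
Z(1/(7*4 - 71), -21) - 1*(-9008) = 4*(-21)/(7*4 - 71) - 1*(-9008) = 4*(-21)/(28 - 71) + 9008 = 4*(-21)/(-43) + 9008 = 4*(-21)*(-1/43) + 9008 = 84/43 + 9008 = 387428/43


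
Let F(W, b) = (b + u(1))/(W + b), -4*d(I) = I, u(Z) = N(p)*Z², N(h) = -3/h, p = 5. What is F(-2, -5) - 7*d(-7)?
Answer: -229/20 ≈ -11.450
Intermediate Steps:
u(Z) = -3*Z²/5 (u(Z) = (-3/5)*Z² = (-3*⅕)*Z² = -3*Z²/5)
d(I) = -I/4
F(W, b) = (-⅗ + b)/(W + b) (F(W, b) = (b - ⅗*1²)/(W + b) = (b - ⅗*1)/(W + b) = (b - ⅗)/(W + b) = (-⅗ + b)/(W + b))
F(-2, -5) - 7*d(-7) = (-⅗ - 5)/(-2 - 5) - (-7)*(-7)/4 = -28/5/(-7) - 7*7/4 = -⅐*(-28/5) - 49/4 = ⅘ - 49/4 = -229/20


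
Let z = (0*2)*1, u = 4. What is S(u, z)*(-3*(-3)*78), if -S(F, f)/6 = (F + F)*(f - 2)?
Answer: 67392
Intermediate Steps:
z = 0 (z = 0*1 = 0)
S(F, f) = -12*F*(-2 + f) (S(F, f) = -6*(F + F)*(f - 2) = -6*2*F*(-2 + f) = -12*F*(-2 + f))
S(u, z)*(-3*(-3)*78) = (12*4*(2 - 1*0))*(-3*(-3)*78) = (12*4*(2 + 0))*(9*78) = (12*4*2)*702 = 96*702 = 67392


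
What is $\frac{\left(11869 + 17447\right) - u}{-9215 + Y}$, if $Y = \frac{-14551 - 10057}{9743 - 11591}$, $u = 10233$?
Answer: $- \frac{4408173}{2125589} \approx -2.0739$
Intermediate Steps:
$Y = \frac{3076}{231}$ ($Y = - \frac{24608}{-1848} = \left(-24608\right) \left(- \frac{1}{1848}\right) = \frac{3076}{231} \approx 13.316$)
$\frac{\left(11869 + 17447\right) - u}{-9215 + Y} = \frac{\left(11869 + 17447\right) - 10233}{-9215 + \frac{3076}{231}} = \frac{29316 - 10233}{- \frac{2125589}{231}} = 19083 \left(- \frac{231}{2125589}\right) = - \frac{4408173}{2125589}$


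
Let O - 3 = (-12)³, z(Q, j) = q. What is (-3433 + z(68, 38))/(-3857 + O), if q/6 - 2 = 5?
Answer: 3391/5582 ≈ 0.60749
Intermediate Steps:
q = 42 (q = 12 + 6*5 = 12 + 30 = 42)
z(Q, j) = 42
O = -1725 (O = 3 + (-12)³ = 3 - 1728 = -1725)
(-3433 + z(68, 38))/(-3857 + O) = (-3433 + 42)/(-3857 - 1725) = -3391/(-5582) = -3391*(-1/5582) = 3391/5582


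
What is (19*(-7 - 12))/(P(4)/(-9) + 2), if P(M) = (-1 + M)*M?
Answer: -1083/2 ≈ -541.50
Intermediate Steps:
P(M) = M*(-1 + M)
(19*(-7 - 12))/(P(4)/(-9) + 2) = (19*(-7 - 12))/((4*(-1 + 4))/(-9) + 2) = (19*(-19))/((4*3)*(-1/9) + 2) = -361/(12*(-1/9) + 2) = -361/(-4/3 + 2) = -361/(2/3) = (3/2)*(-361) = -1083/2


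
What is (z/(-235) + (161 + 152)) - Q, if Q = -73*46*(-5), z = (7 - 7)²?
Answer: -16477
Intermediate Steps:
z = 0 (z = 0² = 0)
Q = 16790 (Q = -3358*(-5) = 16790)
(z/(-235) + (161 + 152)) - Q = (0/(-235) + (161 + 152)) - 1*16790 = (-1/235*0 + 313) - 16790 = (0 + 313) - 16790 = 313 - 16790 = -16477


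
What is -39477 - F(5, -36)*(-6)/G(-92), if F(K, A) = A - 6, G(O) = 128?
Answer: -1263327/32 ≈ -39479.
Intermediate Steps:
F(K, A) = -6 + A
-39477 - F(5, -36)*(-6)/G(-92) = -39477 - (-6 - 36)*(-6)/128 = -39477 - (-42*(-6))/128 = -39477 - 252/128 = -39477 - 1*63/32 = -39477 - 63/32 = -1263327/32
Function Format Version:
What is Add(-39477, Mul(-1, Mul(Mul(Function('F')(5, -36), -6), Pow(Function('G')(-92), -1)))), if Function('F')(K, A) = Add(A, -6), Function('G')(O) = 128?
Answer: Rational(-1263327, 32) ≈ -39479.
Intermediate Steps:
Function('F')(K, A) = Add(-6, A)
Add(-39477, Mul(-1, Mul(Mul(Function('F')(5, -36), -6), Pow(Function('G')(-92), -1)))) = Add(-39477, Mul(-1, Mul(Mul(Add(-6, -36), -6), Pow(128, -1)))) = Add(-39477, Mul(-1, Mul(Mul(-42, -6), Rational(1, 128)))) = Add(-39477, Mul(-1, Mul(252, Rational(1, 128)))) = Add(-39477, Mul(-1, Rational(63, 32))) = Add(-39477, Rational(-63, 32)) = Rational(-1263327, 32)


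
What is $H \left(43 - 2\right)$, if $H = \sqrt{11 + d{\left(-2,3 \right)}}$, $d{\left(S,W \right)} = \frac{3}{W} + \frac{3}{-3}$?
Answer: $41 \sqrt{11} \approx 135.98$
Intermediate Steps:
$d{\left(S,W \right)} = -1 + \frac{3}{W}$ ($d{\left(S,W \right)} = \frac{3}{W} + 3 \left(- \frac{1}{3}\right) = \frac{3}{W} - 1 = -1 + \frac{3}{W}$)
$H = \sqrt{11}$ ($H = \sqrt{11 + \frac{3 - 3}{3}} = \sqrt{11 + \frac{1}{3} \cdot 0} = \sqrt{11 + 0} = \sqrt{11} \approx 3.3166$)
$H \left(43 - 2\right) = \sqrt{11} \left(43 - 2\right) = \sqrt{11} \cdot 41 = 41 \sqrt{11}$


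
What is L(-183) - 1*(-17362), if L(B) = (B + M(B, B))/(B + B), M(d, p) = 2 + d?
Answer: 3177428/183 ≈ 17363.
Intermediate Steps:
L(B) = (2 + 2*B)/(2*B) (L(B) = (B + (2 + B))/(B + B) = (2 + 2*B)/((2*B)) = (2 + 2*B)*(1/(2*B)) = (2 + 2*B)/(2*B))
L(-183) - 1*(-17362) = (1 - 183)/(-183) - 1*(-17362) = -1/183*(-182) + 17362 = 182/183 + 17362 = 3177428/183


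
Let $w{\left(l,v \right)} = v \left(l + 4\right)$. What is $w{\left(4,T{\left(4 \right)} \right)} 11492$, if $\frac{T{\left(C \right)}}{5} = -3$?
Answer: $-1379040$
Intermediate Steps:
$T{\left(C \right)} = -15$ ($T{\left(C \right)} = 5 \left(-3\right) = -15$)
$w{\left(l,v \right)} = v \left(4 + l\right)$
$w{\left(4,T{\left(4 \right)} \right)} 11492 = - 15 \left(4 + 4\right) 11492 = \left(-15\right) 8 \cdot 11492 = \left(-120\right) 11492 = -1379040$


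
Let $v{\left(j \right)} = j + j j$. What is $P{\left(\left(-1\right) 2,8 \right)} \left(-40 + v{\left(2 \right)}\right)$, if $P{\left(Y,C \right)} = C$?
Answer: $-272$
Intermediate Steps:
$v{\left(j \right)} = j + j^{2}$
$P{\left(\left(-1\right) 2,8 \right)} \left(-40 + v{\left(2 \right)}\right) = 8 \left(-40 + 2 \left(1 + 2\right)\right) = 8 \left(-40 + 2 \cdot 3\right) = 8 \left(-40 + 6\right) = 8 \left(-34\right) = -272$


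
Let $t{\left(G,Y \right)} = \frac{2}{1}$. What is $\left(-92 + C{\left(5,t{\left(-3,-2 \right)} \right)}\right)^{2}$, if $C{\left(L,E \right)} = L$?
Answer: $7569$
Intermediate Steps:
$t{\left(G,Y \right)} = 2$ ($t{\left(G,Y \right)} = 2 \cdot 1 = 2$)
$\left(-92 + C{\left(5,t{\left(-3,-2 \right)} \right)}\right)^{2} = \left(-92 + 5\right)^{2} = \left(-87\right)^{2} = 7569$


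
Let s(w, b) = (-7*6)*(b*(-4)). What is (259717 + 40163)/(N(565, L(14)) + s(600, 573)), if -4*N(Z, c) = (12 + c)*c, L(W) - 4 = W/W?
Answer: 1199520/384971 ≈ 3.1159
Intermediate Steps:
L(W) = 5 (L(W) = 4 + W/W = 4 + 1 = 5)
N(Z, c) = -c*(12 + c)/4 (N(Z, c) = -(12 + c)*c/4 = -c*(12 + c)/4)
s(w, b) = 168*b (s(w, b) = -(-168)*b = 168*b)
(259717 + 40163)/(N(565, L(14)) + s(600, 573)) = (259717 + 40163)/(-¼*5*(12 + 5) + 168*573) = 299880/(-¼*5*17 + 96264) = 299880/(-85/4 + 96264) = 299880/(384971/4) = 299880*(4/384971) = 1199520/384971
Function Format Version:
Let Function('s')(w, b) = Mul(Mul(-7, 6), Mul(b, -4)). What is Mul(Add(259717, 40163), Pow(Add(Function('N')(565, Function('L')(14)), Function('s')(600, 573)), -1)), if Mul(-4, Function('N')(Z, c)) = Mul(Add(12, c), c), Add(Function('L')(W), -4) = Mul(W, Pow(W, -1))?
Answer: Rational(1199520, 384971) ≈ 3.1159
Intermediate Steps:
Function('L')(W) = 5 (Function('L')(W) = Add(4, Mul(W, Pow(W, -1))) = Add(4, 1) = 5)
Function('N')(Z, c) = Mul(Rational(-1, 4), c, Add(12, c)) (Function('N')(Z, c) = Mul(Rational(-1, 4), Mul(Add(12, c), c)) = Mul(Rational(-1, 4), Mul(c, Add(12, c))) = Mul(Rational(-1, 4), c, Add(12, c)))
Function('s')(w, b) = Mul(168, b) (Function('s')(w, b) = Mul(-42, Mul(-4, b)) = Mul(168, b))
Mul(Add(259717, 40163), Pow(Add(Function('N')(565, Function('L')(14)), Function('s')(600, 573)), -1)) = Mul(Add(259717, 40163), Pow(Add(Mul(Rational(-1, 4), 5, Add(12, 5)), Mul(168, 573)), -1)) = Mul(299880, Pow(Add(Mul(Rational(-1, 4), 5, 17), 96264), -1)) = Mul(299880, Pow(Add(Rational(-85, 4), 96264), -1)) = Mul(299880, Pow(Rational(384971, 4), -1)) = Mul(299880, Rational(4, 384971)) = Rational(1199520, 384971)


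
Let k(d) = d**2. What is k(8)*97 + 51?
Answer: 6259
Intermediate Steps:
k(8)*97 + 51 = 8**2*97 + 51 = 64*97 + 51 = 6208 + 51 = 6259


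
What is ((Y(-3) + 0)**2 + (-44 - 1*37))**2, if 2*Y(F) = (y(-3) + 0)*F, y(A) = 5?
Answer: 9801/16 ≈ 612.56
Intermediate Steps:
Y(F) = 5*F/2 (Y(F) = ((5 + 0)*F)/2 = (5*F)/2 = 5*F/2)
((Y(-3) + 0)**2 + (-44 - 1*37))**2 = (((5/2)*(-3) + 0)**2 + (-44 - 1*37))**2 = ((-15/2 + 0)**2 + (-44 - 37))**2 = ((-15/2)**2 - 81)**2 = (225/4 - 81)**2 = (-99/4)**2 = 9801/16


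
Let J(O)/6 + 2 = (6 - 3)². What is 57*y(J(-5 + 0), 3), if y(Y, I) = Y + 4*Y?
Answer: 11970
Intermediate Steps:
J(O) = 42 (J(O) = -12 + 6*(6 - 3)² = -12 + 6*3² = -12 + 6*9 = -12 + 54 = 42)
y(Y, I) = 5*Y
57*y(J(-5 + 0), 3) = 57*(5*42) = 57*210 = 11970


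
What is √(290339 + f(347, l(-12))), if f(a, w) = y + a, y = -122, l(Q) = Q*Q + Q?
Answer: 2*√72641 ≈ 539.04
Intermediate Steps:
l(Q) = Q + Q² (l(Q) = Q² + Q = Q + Q²)
f(a, w) = -122 + a
√(290339 + f(347, l(-12))) = √(290339 + (-122 + 347)) = √(290339 + 225) = √290564 = 2*√72641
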